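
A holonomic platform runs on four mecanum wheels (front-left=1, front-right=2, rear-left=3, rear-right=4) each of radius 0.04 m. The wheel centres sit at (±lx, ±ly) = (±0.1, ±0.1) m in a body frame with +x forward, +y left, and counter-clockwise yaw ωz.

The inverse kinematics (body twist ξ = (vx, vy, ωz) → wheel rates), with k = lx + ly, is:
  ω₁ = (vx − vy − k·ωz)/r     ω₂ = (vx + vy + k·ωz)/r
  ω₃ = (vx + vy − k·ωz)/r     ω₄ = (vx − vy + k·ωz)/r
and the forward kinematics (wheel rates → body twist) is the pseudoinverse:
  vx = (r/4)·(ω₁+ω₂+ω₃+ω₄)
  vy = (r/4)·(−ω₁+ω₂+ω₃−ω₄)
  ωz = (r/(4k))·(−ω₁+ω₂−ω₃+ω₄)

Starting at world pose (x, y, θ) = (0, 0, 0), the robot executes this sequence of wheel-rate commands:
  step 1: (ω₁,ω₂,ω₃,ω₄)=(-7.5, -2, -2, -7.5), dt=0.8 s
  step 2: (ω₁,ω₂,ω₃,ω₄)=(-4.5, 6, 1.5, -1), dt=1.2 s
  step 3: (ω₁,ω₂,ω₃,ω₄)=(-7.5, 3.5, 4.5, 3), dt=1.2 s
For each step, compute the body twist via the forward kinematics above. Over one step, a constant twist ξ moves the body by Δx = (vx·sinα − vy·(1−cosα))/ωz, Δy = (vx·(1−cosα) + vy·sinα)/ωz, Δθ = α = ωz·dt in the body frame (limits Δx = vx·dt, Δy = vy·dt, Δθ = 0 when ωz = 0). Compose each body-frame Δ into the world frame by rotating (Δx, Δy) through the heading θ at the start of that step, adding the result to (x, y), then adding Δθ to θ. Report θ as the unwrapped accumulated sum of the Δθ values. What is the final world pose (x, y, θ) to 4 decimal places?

(-0.2382, 0.3792, 1.0500)

step 1: ξ=(vx,vy,ωz)=(-0.1900, 0.1100, 0.0000), dt=0.8 → body Δ=(-0.1520, 0.0880, 0.0000) → world pose (-0.1520, 0.0880, 0.0000)
step 2: ξ=(vx,vy,ωz)=(0.0200, 0.1300, 0.4000), dt=1.2 → body Δ=(-0.0136, 0.1557, 0.4800) → world pose (-0.1656, 0.2437, 0.4800)
step 3: ξ=(vx,vy,ωz)=(0.0350, 0.1250, 0.4750), dt=1.2 → body Δ=(-0.0018, 0.1537, 0.5700) → world pose (-0.2382, 0.3792, 1.0500)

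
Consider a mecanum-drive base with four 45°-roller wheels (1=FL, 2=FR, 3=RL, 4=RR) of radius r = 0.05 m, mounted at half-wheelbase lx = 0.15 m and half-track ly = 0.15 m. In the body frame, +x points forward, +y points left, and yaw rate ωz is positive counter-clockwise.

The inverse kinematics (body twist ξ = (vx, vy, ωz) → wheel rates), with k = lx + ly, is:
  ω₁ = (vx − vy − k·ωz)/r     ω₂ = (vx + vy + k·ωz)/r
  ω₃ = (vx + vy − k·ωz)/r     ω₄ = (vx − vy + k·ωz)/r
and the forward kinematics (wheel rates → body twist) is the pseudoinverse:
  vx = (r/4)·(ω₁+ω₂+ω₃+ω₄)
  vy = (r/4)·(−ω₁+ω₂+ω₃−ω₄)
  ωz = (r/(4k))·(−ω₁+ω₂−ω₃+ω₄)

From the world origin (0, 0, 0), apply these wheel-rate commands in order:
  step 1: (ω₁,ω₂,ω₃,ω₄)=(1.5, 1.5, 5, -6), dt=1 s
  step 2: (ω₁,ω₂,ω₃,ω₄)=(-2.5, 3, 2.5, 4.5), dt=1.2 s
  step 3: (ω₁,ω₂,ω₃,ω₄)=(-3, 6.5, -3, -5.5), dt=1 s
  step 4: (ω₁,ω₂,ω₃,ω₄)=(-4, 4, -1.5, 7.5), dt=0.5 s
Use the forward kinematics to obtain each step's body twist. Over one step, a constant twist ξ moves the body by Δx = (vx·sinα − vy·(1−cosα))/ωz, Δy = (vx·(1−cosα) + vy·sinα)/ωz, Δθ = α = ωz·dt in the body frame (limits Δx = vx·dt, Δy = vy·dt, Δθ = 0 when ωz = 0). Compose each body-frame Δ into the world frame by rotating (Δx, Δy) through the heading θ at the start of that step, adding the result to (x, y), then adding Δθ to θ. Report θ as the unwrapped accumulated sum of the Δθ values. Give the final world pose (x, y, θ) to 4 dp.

step 1: ξ=(vx,vy,ωz)=(0.0250, 0.1375, -0.4583), dt=1.0 → body Δ=(0.0551, 0.1271, -0.4583) → world pose (0.0551, 0.1271, -0.4583)
step 2: ξ=(vx,vy,ωz)=(0.0938, 0.0438, 0.3125), dt=1.2 → body Δ=(0.1002, 0.0721, 0.3750) → world pose (0.1768, 0.1475, -0.0833)
step 3: ξ=(vx,vy,ωz)=(-0.0625, 0.1500, 0.2917), dt=1.0 → body Δ=(-0.0833, 0.1388, 0.2917) → world pose (0.1053, 0.2928, 0.2083)
step 4: ξ=(vx,vy,ωz)=(0.0750, -0.0125, 0.7083), dt=0.5 → body Δ=(0.0378, 0.0005, 0.3542) → world pose (0.1422, 0.3010, 0.5625)

(0.1422, 0.3010, 0.5625)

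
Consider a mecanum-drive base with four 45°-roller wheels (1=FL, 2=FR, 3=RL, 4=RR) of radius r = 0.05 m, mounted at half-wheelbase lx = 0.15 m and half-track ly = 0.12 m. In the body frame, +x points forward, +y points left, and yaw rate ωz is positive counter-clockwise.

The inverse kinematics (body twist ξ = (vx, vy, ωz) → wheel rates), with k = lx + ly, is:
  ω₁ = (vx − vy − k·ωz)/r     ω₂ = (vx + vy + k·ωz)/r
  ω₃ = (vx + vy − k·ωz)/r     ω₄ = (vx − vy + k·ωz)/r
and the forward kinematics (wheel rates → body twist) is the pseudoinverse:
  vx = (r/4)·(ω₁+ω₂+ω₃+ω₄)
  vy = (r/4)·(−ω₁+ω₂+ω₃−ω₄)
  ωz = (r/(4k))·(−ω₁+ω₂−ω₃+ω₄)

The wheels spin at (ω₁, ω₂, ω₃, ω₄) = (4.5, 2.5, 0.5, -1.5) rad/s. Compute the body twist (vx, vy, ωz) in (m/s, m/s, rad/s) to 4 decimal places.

(0.0750, 0.0000, -0.1852)

k = lx + ly = 0.15 + 0.12 = 0.2700
ω₁+ω₂+ω₃+ω₄ = 6.0000  →  vx = (0.05/4)·6.0000 = 0.0750
−ω₁+ω₂+ω₃−ω₄ = 0.0000  →  vy = (0.05/4)·0.0000 = 0.0000
−ω₁+ω₂−ω₃+ω₄ = -4.0000  →  ωz = (0.05/1.0800)·-4.0000 = -0.1852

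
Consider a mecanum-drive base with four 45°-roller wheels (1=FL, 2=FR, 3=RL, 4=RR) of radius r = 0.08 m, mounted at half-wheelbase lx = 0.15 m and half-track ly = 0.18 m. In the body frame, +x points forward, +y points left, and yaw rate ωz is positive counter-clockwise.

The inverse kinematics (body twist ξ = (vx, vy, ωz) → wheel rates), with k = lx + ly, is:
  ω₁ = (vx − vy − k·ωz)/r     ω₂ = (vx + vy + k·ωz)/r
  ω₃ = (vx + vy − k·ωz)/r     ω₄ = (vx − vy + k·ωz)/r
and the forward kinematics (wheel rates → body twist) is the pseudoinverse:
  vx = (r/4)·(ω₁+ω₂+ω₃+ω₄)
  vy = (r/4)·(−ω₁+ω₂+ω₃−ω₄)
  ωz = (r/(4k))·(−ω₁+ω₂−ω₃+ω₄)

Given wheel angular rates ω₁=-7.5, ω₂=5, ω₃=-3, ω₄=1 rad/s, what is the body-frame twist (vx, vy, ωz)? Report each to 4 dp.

(-0.0900, 0.1700, 1.0000)

k = lx + ly = 0.15 + 0.18 = 0.3300
ω₁+ω₂+ω₃+ω₄ = -4.5000  →  vx = (0.08/4)·-4.5000 = -0.0900
−ω₁+ω₂+ω₃−ω₄ = 8.5000  →  vy = (0.08/4)·8.5000 = 0.1700
−ω₁+ω₂−ω₃+ω₄ = 16.5000  →  ωz = (0.08/1.3200)·16.5000 = 1.0000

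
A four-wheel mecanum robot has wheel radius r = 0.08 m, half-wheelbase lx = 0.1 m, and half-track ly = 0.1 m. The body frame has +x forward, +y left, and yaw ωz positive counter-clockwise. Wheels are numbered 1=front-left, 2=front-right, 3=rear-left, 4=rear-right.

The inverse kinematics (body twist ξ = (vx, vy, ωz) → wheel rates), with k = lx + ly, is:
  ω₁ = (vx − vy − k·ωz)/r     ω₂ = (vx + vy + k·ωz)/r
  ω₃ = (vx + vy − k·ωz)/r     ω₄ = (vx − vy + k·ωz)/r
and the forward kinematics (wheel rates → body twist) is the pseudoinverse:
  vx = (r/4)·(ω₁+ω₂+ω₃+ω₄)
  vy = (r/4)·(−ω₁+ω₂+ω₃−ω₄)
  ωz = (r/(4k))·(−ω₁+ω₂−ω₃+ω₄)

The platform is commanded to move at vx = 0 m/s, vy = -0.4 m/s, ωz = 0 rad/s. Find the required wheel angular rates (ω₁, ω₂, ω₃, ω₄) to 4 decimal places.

(5.0000, -5.0000, -5.0000, 5.0000)

k = lx + ly = 0.1 + 0.1 = 0.2000;  k·ωz = 0.2000·0 = 0.0000
ω₁ (FL) = (vx − vy − k·ωz)/r = 0.4000/0.08 = 5.0000
ω₂ (FR) = (vx + vy + k·ωz)/r = -0.4000/0.08 = -5.0000
ω₃ (RL) = (vx + vy − k·ωz)/r = -0.4000/0.08 = -5.0000
ω₄ (RR) = (vx − vy + k·ωz)/r = 0.4000/0.08 = 5.0000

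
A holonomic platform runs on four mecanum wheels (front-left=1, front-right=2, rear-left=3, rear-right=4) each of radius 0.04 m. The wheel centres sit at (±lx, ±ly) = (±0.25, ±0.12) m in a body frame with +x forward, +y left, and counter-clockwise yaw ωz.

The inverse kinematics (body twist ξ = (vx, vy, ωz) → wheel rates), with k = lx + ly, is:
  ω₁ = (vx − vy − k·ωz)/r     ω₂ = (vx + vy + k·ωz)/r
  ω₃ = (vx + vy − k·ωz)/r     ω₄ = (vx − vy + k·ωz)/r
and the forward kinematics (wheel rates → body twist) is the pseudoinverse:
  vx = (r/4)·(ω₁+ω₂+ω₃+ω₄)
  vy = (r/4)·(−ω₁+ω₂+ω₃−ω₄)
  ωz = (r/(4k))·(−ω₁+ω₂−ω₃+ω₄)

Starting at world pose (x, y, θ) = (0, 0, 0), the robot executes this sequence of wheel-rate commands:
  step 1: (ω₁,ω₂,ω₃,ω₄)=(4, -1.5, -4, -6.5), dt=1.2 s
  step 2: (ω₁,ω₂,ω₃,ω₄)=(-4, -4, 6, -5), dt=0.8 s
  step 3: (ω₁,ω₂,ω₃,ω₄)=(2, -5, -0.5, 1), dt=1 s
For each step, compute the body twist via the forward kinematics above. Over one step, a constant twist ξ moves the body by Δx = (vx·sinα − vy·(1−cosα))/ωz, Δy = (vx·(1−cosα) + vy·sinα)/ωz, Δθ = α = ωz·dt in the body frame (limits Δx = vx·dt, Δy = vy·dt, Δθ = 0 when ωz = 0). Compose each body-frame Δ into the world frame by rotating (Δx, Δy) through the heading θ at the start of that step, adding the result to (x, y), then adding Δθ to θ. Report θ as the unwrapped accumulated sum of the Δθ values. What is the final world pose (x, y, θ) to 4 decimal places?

step 1: ξ=(vx,vy,ωz)=(-0.0800, -0.0300, -0.2162), dt=1.2 → body Δ=(-0.0996, -0.0232, -0.2595) → world pose (-0.0996, -0.0232, -0.2595)
step 2: ξ=(vx,vy,ωz)=(-0.0700, 0.1100, -0.2973), dt=0.8 → body Δ=(-0.0451, 0.0938, -0.2378) → world pose (-0.1191, 0.0790, -0.4973)
step 3: ξ=(vx,vy,ωz)=(-0.0250, -0.0850, -0.1486), dt=1.0 → body Δ=(-0.0312, -0.0828, -0.1486) → world pose (-0.1860, 0.0211, -0.6459)

(-0.1860, 0.0211, -0.6459)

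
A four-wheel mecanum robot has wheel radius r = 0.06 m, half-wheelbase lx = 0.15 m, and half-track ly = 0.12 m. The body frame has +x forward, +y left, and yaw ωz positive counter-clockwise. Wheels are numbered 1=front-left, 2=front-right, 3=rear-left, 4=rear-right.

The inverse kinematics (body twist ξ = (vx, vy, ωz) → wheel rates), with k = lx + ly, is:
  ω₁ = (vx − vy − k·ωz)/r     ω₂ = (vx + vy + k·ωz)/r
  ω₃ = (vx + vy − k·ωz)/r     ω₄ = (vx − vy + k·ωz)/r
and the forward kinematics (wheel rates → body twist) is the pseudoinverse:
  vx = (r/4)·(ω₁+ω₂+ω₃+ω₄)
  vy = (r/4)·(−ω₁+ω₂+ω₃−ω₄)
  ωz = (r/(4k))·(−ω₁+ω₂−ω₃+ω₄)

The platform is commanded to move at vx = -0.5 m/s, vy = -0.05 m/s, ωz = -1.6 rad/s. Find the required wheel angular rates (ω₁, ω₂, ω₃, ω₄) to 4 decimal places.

(-0.3000, -16.3667, -1.9667, -14.7000)

k = lx + ly = 0.15 + 0.12 = 0.2700;  k·ωz = 0.2700·-1.6 = -0.4320
ω₁ (FL) = (vx − vy − k·ωz)/r = -0.0180/0.06 = -0.3000
ω₂ (FR) = (vx + vy + k·ωz)/r = -0.9820/0.06 = -16.3667
ω₃ (RL) = (vx + vy − k·ωz)/r = -0.1180/0.06 = -1.9667
ω₄ (RR) = (vx − vy + k·ωz)/r = -0.8820/0.06 = -14.7000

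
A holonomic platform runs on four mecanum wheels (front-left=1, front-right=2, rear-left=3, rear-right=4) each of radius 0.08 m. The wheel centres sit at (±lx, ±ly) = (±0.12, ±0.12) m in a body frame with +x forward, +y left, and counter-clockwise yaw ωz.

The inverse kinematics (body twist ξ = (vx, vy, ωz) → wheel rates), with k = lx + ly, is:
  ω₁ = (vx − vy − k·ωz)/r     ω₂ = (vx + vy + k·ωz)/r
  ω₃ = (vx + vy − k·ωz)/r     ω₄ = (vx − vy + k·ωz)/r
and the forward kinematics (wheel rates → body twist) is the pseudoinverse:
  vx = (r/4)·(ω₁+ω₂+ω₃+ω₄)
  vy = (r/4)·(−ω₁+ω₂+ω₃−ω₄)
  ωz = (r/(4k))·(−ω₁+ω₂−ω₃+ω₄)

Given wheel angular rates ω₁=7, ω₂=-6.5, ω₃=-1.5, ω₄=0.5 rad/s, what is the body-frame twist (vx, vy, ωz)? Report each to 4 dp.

k = lx + ly = 0.12 + 0.12 = 0.2400
ω₁+ω₂+ω₃+ω₄ = -0.5000  →  vx = (0.08/4)·-0.5000 = -0.0100
−ω₁+ω₂+ω₃−ω₄ = -15.5000  →  vy = (0.08/4)·-15.5000 = -0.3100
−ω₁+ω₂−ω₃+ω₄ = -11.5000  →  ωz = (0.08/0.9600)·-11.5000 = -0.9583

(-0.0100, -0.3100, -0.9583)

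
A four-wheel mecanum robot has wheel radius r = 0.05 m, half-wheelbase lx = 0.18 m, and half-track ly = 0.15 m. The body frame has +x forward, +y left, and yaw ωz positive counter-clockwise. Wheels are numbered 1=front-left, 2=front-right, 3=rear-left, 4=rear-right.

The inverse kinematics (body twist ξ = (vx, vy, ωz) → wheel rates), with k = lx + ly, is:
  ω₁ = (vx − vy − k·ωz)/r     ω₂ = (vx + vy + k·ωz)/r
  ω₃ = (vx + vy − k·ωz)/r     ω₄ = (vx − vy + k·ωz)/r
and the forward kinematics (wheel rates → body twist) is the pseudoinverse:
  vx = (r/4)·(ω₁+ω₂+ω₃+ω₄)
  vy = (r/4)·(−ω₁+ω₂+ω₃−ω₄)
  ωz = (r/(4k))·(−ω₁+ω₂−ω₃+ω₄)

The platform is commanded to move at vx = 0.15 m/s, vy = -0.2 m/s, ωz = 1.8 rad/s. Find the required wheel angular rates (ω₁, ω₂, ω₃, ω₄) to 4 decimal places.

k = lx + ly = 0.18 + 0.15 = 0.3300;  k·ωz = 0.3300·1.8 = 0.5940
ω₁ (FL) = (vx − vy − k·ωz)/r = -0.2440/0.05 = -4.8800
ω₂ (FR) = (vx + vy + k·ωz)/r = 0.5440/0.05 = 10.8800
ω₃ (RL) = (vx + vy − k·ωz)/r = -0.6440/0.05 = -12.8800
ω₄ (RR) = (vx − vy + k·ωz)/r = 0.9440/0.05 = 18.8800

(-4.8800, 10.8800, -12.8800, 18.8800)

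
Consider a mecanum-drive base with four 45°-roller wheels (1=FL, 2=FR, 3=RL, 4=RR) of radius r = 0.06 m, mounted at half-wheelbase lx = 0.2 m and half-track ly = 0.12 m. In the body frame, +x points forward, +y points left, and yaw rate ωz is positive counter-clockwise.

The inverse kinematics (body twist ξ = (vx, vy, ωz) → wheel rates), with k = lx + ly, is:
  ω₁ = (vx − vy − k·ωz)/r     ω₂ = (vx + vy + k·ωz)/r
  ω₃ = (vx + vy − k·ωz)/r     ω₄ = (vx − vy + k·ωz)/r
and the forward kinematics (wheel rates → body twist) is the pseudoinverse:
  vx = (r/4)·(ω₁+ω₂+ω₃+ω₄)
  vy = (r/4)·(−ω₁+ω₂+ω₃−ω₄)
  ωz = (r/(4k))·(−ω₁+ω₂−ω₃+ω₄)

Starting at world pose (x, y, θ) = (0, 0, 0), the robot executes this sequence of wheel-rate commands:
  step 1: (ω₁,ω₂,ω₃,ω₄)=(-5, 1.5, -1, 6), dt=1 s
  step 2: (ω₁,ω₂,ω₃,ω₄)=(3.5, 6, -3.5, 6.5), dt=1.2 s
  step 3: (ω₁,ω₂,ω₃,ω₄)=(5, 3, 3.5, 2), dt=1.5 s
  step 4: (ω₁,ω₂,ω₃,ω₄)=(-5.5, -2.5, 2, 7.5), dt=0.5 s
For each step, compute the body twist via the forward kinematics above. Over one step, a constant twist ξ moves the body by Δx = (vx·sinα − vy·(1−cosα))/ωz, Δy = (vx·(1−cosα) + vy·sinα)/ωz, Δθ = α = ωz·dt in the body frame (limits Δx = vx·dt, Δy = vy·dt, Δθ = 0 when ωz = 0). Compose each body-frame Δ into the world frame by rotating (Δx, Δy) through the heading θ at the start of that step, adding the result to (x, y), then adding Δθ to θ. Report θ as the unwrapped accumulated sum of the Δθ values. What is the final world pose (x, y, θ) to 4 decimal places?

(0.3936, 0.3936, 1.2891)

step 1: ξ=(vx,vy,ωz)=(0.0225, -0.0075, 0.6328), dt=1.0 → body Δ=(0.0233, -0.0001, 0.6328) → world pose (0.0233, -0.0001, 0.6328)
step 2: ξ=(vx,vy,ωz)=(0.1875, -0.1125, 0.5859), dt=1.2 → body Δ=(0.2525, -0.0483, 0.7031) → world pose (0.2554, 0.1103, 1.3359)
step 3: ξ=(vx,vy,ωz)=(0.2025, -0.0075, -0.1641), dt=1.5 → body Δ=(0.2993, -0.0483, -0.2461) → world pose (0.3721, 0.3901, 1.0898)
step 4: ξ=(vx,vy,ωz)=(0.0225, -0.0375, 0.3984), dt=0.5 → body Δ=(0.0130, -0.0175, 0.1992) → world pose (0.3936, 0.3936, 1.2891)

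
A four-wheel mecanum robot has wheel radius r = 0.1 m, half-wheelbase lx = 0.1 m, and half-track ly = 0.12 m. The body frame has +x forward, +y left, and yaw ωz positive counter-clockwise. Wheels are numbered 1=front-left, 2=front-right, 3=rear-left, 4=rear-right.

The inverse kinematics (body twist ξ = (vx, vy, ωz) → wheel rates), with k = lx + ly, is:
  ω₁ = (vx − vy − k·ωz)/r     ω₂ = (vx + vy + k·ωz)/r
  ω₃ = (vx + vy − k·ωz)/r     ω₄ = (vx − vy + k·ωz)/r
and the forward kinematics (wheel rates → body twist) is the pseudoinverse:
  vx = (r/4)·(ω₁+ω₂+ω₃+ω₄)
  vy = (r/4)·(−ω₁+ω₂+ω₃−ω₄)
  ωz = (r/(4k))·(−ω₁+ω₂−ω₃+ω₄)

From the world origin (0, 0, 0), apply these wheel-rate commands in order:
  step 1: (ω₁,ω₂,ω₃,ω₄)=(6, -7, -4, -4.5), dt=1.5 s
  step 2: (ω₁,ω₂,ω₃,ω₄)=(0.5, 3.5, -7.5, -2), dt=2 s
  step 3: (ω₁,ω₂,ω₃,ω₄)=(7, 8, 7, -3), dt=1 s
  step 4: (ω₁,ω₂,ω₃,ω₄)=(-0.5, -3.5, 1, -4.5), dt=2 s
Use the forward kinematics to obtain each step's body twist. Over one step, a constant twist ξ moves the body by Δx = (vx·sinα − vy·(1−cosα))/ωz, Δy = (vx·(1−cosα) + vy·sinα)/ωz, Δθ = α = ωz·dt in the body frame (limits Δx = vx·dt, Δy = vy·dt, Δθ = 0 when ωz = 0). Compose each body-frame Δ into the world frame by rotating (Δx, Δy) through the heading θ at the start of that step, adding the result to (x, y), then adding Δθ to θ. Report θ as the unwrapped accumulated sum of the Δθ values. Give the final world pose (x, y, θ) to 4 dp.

step 1: ξ=(vx,vy,ωz)=(-0.2375, -0.3125, -1.5341), dt=1.5 → body Δ=(-0.4549, 0.1063, -2.3011) → world pose (-0.4549, 0.1063, -2.3011)
step 2: ξ=(vx,vy,ωz)=(-0.1375, -0.0625, 0.9659), dt=2.0 → body Δ=(-0.0456, -0.2532, 1.9318) → world pose (-0.6131, 0.3092, -0.3693)
step 3: ξ=(vx,vy,ωz)=(0.4750, 0.2750, -1.0227), dt=1.0 → body Δ=(0.5252, 0.0071, -1.0227) → world pose (-0.1208, 0.1262, -1.3920)
step 4: ξ=(vx,vy,ωz)=(-0.1875, 0.0625, -0.9659), dt=2.0 → body Δ=(-0.0940, 0.3232, -1.9318) → world pose (0.1806, 0.2762, -3.3239)

(0.1806, 0.2762, -3.3239)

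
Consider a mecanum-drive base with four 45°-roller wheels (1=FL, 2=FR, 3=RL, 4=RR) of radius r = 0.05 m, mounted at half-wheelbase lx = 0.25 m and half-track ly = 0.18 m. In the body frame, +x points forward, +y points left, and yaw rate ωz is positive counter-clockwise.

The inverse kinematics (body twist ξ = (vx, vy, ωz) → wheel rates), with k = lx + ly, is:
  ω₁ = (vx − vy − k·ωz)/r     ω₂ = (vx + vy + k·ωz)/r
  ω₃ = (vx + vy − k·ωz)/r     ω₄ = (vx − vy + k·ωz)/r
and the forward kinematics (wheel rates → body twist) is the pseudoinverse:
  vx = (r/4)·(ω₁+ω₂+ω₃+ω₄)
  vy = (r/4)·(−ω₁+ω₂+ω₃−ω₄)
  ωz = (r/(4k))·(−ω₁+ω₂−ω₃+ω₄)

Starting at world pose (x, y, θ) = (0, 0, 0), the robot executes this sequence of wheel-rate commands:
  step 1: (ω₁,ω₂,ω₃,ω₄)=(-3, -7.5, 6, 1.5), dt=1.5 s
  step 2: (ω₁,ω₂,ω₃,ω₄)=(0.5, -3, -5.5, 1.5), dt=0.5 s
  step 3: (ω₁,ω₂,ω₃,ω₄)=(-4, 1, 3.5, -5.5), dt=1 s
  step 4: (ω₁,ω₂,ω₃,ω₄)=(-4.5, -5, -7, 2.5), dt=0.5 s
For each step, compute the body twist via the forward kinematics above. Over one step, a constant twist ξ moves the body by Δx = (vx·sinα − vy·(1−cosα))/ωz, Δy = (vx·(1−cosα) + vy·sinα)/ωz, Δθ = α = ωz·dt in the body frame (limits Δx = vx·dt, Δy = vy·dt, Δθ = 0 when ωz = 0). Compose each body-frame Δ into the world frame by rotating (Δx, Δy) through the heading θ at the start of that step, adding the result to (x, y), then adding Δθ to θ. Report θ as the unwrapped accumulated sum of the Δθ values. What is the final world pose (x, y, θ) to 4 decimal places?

(-0.2104, 0.1254, -0.3270)

step 1: ξ=(vx,vy,ωz)=(-0.0375, 0.0000, -0.2616), dt=1.5 → body Δ=(-0.0548, 0.0109, -0.3924) → world pose (-0.0548, 0.0109, -0.3924)
step 2: ξ=(vx,vy,ωz)=(-0.0813, -0.1313, 0.1017), dt=0.5 → body Δ=(-0.0389, -0.0666, 0.0509) → world pose (-0.1163, -0.0358, -0.3416)
step 3: ξ=(vx,vy,ωz)=(-0.0625, 0.1750, -0.1163), dt=1.0 → body Δ=(-0.0522, 0.1782, -0.1163) → world pose (-0.1058, 0.1496, -0.4578)
step 4: ξ=(vx,vy,ωz)=(-0.1750, -0.1250, 0.2616), dt=0.5 → body Δ=(-0.0832, -0.0680, 0.1308) → world pose (-0.2104, 0.1254, -0.3270)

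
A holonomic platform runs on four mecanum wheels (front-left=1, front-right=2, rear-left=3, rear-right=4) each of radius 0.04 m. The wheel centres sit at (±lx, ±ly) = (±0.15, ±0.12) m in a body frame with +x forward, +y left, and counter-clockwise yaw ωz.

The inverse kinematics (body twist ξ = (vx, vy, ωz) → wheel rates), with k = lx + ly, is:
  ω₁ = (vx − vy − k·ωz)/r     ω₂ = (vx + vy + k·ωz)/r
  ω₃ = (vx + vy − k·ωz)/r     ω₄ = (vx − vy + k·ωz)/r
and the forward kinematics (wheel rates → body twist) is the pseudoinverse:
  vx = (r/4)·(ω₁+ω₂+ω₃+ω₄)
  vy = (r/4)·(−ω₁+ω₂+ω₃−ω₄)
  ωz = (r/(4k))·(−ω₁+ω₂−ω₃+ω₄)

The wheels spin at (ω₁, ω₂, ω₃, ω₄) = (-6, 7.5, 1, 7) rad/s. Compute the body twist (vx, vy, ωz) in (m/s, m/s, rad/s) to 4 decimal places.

k = lx + ly = 0.15 + 0.12 = 0.2700
ω₁+ω₂+ω₃+ω₄ = 9.5000  →  vx = (0.04/4)·9.5000 = 0.0950
−ω₁+ω₂+ω₃−ω₄ = 7.5000  →  vy = (0.04/4)·7.5000 = 0.0750
−ω₁+ω₂−ω₃+ω₄ = 19.5000  →  ωz = (0.04/1.0800)·19.5000 = 0.7222

(0.0950, 0.0750, 0.7222)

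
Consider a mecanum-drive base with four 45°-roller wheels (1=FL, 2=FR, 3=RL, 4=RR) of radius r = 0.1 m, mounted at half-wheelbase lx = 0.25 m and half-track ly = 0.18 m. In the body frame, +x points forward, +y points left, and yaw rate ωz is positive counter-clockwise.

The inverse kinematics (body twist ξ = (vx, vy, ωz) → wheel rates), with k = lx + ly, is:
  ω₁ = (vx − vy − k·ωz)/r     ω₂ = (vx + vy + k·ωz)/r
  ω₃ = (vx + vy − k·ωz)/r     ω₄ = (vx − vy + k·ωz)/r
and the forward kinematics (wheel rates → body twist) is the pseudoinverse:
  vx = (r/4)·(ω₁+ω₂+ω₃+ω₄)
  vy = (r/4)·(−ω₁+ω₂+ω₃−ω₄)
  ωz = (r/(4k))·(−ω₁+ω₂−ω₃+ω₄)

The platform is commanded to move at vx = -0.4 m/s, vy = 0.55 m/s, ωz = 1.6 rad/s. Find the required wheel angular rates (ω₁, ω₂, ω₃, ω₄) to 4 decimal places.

(-16.3800, 8.3800, -5.3800, -2.6200)

k = lx + ly = 0.25 + 0.18 = 0.4300;  k·ωz = 0.4300·1.6 = 0.6880
ω₁ (FL) = (vx − vy − k·ωz)/r = -1.6380/0.1 = -16.3800
ω₂ (FR) = (vx + vy + k·ωz)/r = 0.8380/0.1 = 8.3800
ω₃ (RL) = (vx + vy − k·ωz)/r = -0.5380/0.1 = -5.3800
ω₄ (RR) = (vx − vy + k·ωz)/r = -0.2620/0.1 = -2.6200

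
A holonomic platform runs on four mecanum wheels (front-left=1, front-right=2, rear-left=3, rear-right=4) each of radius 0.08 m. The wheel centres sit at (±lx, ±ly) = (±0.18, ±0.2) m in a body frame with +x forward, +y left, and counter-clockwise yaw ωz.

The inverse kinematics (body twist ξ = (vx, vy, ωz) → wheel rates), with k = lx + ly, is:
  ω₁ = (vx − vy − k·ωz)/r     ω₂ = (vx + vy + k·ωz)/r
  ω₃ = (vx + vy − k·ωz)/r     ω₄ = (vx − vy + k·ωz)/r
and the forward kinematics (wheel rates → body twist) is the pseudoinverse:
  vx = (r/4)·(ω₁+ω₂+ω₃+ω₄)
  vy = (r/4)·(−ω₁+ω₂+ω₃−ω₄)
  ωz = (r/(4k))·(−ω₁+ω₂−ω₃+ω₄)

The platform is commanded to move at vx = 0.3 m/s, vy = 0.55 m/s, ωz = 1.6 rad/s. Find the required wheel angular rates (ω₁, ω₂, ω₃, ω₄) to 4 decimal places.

k = lx + ly = 0.18 + 0.2 = 0.3800;  k·ωz = 0.3800·1.6 = 0.6080
ω₁ (FL) = (vx − vy − k·ωz)/r = -0.8580/0.08 = -10.7250
ω₂ (FR) = (vx + vy + k·ωz)/r = 1.4580/0.08 = 18.2250
ω₃ (RL) = (vx + vy − k·ωz)/r = 0.2420/0.08 = 3.0250
ω₄ (RR) = (vx − vy + k·ωz)/r = 0.3580/0.08 = 4.4750

(-10.7250, 18.2250, 3.0250, 4.4750)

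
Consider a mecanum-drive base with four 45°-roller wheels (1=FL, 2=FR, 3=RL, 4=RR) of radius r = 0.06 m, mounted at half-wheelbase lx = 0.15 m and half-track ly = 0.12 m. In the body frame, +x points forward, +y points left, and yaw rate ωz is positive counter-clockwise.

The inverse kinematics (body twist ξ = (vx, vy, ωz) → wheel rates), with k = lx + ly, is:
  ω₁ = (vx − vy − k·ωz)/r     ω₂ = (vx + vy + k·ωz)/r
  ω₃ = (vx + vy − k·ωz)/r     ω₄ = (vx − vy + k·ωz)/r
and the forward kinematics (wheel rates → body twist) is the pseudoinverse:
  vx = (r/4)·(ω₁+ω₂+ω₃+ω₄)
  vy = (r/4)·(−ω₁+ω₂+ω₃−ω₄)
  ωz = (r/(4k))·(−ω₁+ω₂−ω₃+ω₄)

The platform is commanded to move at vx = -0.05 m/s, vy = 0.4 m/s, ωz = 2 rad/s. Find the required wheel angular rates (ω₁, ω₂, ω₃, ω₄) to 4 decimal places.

(-16.5000, 14.8333, -3.1667, 1.5000)

k = lx + ly = 0.15 + 0.12 = 0.2700;  k·ωz = 0.2700·2 = 0.5400
ω₁ (FL) = (vx − vy − k·ωz)/r = -0.9900/0.06 = -16.5000
ω₂ (FR) = (vx + vy + k·ωz)/r = 0.8900/0.06 = 14.8333
ω₃ (RL) = (vx + vy − k·ωz)/r = -0.1900/0.06 = -3.1667
ω₄ (RR) = (vx − vy + k·ωz)/r = 0.0900/0.06 = 1.5000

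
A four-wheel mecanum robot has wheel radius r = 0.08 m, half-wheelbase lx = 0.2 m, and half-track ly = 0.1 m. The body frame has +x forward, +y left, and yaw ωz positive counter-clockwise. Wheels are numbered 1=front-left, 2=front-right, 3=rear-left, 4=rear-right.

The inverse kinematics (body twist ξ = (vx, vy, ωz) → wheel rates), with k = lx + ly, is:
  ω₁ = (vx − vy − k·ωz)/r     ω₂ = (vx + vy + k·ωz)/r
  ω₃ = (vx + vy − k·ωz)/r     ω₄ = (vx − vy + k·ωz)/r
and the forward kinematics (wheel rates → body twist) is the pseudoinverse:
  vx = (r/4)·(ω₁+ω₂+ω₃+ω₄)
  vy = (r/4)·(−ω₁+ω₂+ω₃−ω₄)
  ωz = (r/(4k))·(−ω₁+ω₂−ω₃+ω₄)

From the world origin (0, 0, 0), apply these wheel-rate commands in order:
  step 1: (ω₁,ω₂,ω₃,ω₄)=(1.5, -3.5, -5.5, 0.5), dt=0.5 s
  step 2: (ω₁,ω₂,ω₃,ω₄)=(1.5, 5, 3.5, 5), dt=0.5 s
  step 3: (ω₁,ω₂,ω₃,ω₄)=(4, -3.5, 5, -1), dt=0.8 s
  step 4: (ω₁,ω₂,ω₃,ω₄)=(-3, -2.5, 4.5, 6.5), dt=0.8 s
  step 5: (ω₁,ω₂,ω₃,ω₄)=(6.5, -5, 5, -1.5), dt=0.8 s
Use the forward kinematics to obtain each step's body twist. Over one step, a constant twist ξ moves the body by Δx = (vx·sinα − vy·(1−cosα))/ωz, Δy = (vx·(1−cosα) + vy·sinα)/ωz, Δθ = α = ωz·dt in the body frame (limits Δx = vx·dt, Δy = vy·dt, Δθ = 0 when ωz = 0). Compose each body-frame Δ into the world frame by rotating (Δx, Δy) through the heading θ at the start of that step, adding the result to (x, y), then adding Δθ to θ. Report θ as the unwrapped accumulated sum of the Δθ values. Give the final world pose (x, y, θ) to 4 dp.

step 1: ξ=(vx,vy,ωz)=(-0.1400, -0.2200, 0.0667), dt=0.5 → body Δ=(-0.0682, -0.1111, 0.0333) → world pose (-0.0682, -0.1111, 0.0333)
step 2: ξ=(vx,vy,ωz)=(0.3000, 0.0400, 0.3333), dt=0.5 → body Δ=(0.1476, 0.0324, 0.1667) → world pose (0.0783, -0.0739, 0.2000)
step 3: ξ=(vx,vy,ωz)=(0.0900, -0.0300, -0.9000), dt=0.8 → body Δ=(0.0577, -0.0468, -0.7200) → world pose (0.1441, -0.1083, -0.5200)
step 4: ξ=(vx,vy,ωz)=(0.1100, -0.0300, 0.1667), dt=0.8 → body Δ=(0.0893, -0.0181, 0.1333) → world pose (0.2127, -0.1683, -0.3867)
step 5: ξ=(vx,vy,ωz)=(0.1000, -0.1000, -1.2000), dt=0.8 → body Δ=(0.0327, -0.1038, -0.9600) → world pose (0.2039, -0.2768, -1.3467)

(0.2039, -0.2768, -1.3467)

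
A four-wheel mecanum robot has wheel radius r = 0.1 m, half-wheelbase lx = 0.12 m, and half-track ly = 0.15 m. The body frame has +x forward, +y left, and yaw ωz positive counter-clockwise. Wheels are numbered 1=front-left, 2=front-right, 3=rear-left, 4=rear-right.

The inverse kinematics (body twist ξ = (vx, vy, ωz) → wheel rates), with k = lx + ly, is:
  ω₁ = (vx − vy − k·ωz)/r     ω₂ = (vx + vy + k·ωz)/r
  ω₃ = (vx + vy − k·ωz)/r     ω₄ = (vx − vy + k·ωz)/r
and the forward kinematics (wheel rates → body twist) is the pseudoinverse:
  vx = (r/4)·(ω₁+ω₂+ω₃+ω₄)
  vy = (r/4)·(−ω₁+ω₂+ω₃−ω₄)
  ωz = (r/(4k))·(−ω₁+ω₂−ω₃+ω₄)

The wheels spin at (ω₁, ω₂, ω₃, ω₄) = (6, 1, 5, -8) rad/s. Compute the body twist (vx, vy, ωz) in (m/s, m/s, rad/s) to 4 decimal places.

k = lx + ly = 0.12 + 0.15 = 0.2700
ω₁+ω₂+ω₃+ω₄ = 4.0000  →  vx = (0.1/4)·4.0000 = 0.1000
−ω₁+ω₂+ω₃−ω₄ = 8.0000  →  vy = (0.1/4)·8.0000 = 0.2000
−ω₁+ω₂−ω₃+ω₄ = -18.0000  →  ωz = (0.1/1.0800)·-18.0000 = -1.6667

(0.1000, 0.2000, -1.6667)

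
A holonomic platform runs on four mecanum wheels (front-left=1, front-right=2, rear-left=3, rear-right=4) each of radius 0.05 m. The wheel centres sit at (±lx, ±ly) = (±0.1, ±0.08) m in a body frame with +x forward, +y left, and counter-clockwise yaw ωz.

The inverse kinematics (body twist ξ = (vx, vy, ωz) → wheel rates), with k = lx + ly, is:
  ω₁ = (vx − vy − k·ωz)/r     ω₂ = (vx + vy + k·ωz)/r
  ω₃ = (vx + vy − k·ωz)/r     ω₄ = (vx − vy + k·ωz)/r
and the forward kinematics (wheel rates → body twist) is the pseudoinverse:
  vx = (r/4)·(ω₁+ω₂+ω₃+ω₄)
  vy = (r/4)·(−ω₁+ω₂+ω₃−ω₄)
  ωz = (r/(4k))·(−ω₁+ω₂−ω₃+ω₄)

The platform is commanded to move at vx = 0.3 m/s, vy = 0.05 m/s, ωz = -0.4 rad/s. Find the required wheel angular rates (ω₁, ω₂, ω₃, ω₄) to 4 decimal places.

(6.4400, 5.5600, 8.4400, 3.5600)

k = lx + ly = 0.1 + 0.08 = 0.1800;  k·ωz = 0.1800·-0.4 = -0.0720
ω₁ (FL) = (vx − vy − k·ωz)/r = 0.3220/0.05 = 6.4400
ω₂ (FR) = (vx + vy + k·ωz)/r = 0.2780/0.05 = 5.5600
ω₃ (RL) = (vx + vy − k·ωz)/r = 0.4220/0.05 = 8.4400
ω₄ (RR) = (vx − vy + k·ωz)/r = 0.1780/0.05 = 3.5600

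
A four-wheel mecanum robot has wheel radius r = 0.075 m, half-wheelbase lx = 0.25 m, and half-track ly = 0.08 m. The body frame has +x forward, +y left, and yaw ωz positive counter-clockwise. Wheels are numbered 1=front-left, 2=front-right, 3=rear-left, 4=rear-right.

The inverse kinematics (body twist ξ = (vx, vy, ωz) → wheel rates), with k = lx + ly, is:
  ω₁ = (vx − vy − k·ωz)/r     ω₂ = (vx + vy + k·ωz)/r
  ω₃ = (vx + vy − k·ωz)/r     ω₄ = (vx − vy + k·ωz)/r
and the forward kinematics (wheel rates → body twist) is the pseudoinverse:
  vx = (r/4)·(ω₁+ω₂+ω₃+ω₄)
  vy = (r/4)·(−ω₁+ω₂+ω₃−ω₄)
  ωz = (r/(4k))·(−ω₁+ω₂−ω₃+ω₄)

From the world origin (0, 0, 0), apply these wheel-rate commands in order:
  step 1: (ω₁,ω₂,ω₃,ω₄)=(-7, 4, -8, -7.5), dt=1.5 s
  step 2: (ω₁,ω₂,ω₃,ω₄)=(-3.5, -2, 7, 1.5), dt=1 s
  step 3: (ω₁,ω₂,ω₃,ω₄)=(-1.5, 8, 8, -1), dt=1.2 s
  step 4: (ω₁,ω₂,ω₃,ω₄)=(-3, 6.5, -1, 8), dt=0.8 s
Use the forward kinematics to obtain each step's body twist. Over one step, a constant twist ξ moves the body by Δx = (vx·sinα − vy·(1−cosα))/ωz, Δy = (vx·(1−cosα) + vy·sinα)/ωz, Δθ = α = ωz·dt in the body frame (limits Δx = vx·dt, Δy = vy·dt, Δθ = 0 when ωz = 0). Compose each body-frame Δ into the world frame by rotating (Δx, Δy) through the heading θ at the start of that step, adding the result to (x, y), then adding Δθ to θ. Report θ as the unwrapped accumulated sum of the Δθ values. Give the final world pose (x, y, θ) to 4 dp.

step 1: ξ=(vx,vy,ωz)=(-0.3469, 0.1969, 0.6534), dt=1.5 → body Δ=(-0.5744, 0.0150, 0.9801) → world pose (-0.5744, 0.0150, 0.9801)
step 2: ξ=(vx,vy,ωz)=(0.0563, 0.1313, -0.2273), dt=1.0 → body Δ=(0.0706, 0.1238, -0.2273) → world pose (-0.6379, 0.1426, 0.7528)
step 3: ξ=(vx,vy,ωz)=(0.2531, 0.3469, 0.0284), dt=1.2 → body Δ=(0.2966, 0.4213, 0.0341) → world pose (-0.7095, 0.6529, 0.7869)
step 4: ξ=(vx,vy,ωz)=(0.1969, 0.0094, 1.0511), dt=0.8 → body Δ=(0.1366, 0.0691, 0.8409) → world pose (-0.6620, 0.7984, 1.6278)

(-0.6620, 0.7984, 1.6278)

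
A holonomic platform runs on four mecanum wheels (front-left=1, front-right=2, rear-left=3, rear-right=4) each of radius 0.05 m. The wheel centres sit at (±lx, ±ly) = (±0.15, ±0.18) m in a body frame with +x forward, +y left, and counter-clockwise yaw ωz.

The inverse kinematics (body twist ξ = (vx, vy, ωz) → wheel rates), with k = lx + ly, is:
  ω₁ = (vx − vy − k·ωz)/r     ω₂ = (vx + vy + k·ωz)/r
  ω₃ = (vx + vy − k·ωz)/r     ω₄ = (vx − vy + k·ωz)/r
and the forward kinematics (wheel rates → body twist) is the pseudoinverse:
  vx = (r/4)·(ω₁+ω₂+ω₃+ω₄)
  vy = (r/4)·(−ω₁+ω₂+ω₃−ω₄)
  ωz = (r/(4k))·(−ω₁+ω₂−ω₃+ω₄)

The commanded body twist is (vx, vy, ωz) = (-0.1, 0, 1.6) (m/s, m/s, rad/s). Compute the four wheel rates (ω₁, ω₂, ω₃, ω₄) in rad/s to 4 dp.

k = lx + ly = 0.15 + 0.18 = 0.3300;  k·ωz = 0.3300·1.6 = 0.5280
ω₁ (FL) = (vx − vy − k·ωz)/r = -0.6280/0.05 = -12.5600
ω₂ (FR) = (vx + vy + k·ωz)/r = 0.4280/0.05 = 8.5600
ω₃ (RL) = (vx + vy − k·ωz)/r = -0.6280/0.05 = -12.5600
ω₄ (RR) = (vx − vy + k·ωz)/r = 0.4280/0.05 = 8.5600

(-12.5600, 8.5600, -12.5600, 8.5600)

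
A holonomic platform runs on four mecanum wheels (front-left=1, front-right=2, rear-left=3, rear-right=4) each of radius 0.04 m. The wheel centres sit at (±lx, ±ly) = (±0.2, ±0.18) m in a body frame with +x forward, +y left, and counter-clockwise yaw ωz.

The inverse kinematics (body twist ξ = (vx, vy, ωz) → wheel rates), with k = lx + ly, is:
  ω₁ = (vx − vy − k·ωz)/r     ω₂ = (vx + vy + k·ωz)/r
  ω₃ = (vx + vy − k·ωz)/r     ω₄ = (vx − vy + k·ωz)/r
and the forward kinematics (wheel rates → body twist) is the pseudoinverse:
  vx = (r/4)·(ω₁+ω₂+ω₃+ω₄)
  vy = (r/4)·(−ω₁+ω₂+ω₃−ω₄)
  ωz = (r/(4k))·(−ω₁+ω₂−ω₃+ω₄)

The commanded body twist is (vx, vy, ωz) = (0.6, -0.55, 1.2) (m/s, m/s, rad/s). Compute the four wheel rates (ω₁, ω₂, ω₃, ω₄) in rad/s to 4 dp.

(17.3500, 12.6500, -10.1500, 40.1500)

k = lx + ly = 0.2 + 0.18 = 0.3800;  k·ωz = 0.3800·1.2 = 0.4560
ω₁ (FL) = (vx − vy − k·ωz)/r = 0.6940/0.04 = 17.3500
ω₂ (FR) = (vx + vy + k·ωz)/r = 0.5060/0.04 = 12.6500
ω₃ (RL) = (vx + vy − k·ωz)/r = -0.4060/0.04 = -10.1500
ω₄ (RR) = (vx − vy + k·ωz)/r = 1.6060/0.04 = 40.1500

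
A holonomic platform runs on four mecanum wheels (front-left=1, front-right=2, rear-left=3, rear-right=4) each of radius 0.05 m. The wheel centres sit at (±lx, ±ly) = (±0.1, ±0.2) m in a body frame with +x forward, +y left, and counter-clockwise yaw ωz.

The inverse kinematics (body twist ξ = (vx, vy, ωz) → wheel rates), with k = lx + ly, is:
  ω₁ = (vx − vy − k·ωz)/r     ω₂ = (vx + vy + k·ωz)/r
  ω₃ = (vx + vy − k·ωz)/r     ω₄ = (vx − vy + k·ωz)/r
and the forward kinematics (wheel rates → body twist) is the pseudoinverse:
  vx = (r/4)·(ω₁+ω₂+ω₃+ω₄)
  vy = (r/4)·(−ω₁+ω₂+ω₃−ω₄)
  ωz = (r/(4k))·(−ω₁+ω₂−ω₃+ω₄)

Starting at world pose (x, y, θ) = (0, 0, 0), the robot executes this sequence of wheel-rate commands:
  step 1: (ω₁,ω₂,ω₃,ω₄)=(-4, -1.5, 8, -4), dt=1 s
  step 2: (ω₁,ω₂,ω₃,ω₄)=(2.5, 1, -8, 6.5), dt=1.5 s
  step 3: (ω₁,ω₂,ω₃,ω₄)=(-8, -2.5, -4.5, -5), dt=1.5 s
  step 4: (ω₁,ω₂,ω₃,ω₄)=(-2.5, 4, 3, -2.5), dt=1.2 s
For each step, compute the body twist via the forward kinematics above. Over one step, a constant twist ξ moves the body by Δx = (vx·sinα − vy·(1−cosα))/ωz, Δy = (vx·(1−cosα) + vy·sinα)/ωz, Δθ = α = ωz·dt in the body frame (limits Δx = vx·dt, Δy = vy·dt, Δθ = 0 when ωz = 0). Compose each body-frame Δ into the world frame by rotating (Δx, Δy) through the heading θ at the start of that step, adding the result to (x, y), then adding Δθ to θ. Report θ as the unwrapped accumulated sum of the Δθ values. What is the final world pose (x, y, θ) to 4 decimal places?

(-0.4193, -0.0678, 0.7792)

step 1: ξ=(vx,vy,ωz)=(-0.0188, 0.1813, -0.3958), dt=1.0 → body Δ=(0.0171, 0.1802, -0.3958) → world pose (0.0171, 0.1802, -0.3958)
step 2: ξ=(vx,vy,ωz)=(0.0250, -0.2000, 0.5417), dt=1.5 → body Δ=(0.1488, -0.2537, 0.8125) → world pose (0.0567, -0.1112, 0.4167)
step 3: ξ=(vx,vy,ωz)=(-0.2500, 0.0750, 0.2083), dt=1.5 → body Δ=(-0.3864, 0.0526, 0.3125) → world pose (-0.3179, -0.2195, 0.7292)
step 4: ξ=(vx,vy,ωz)=(0.0250, 0.1500, 0.0417), dt=1.2 → body Δ=(0.0255, 0.1807, 0.0500) → world pose (-0.4193, -0.0678, 0.7792)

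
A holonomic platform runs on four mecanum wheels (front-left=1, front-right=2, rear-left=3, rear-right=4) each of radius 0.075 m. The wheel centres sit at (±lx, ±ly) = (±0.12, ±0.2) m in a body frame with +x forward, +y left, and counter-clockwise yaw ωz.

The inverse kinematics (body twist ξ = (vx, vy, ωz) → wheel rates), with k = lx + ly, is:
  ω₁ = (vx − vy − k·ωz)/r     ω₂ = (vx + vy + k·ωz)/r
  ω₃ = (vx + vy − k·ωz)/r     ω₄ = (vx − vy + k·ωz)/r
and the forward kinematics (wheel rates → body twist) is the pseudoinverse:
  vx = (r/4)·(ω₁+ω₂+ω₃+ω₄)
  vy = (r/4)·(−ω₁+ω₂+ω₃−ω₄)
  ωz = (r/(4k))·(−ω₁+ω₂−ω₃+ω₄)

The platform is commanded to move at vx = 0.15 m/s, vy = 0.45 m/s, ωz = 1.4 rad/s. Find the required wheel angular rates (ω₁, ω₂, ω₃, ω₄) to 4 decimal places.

(-9.9733, 13.9733, 2.0267, 1.9733)

k = lx + ly = 0.12 + 0.2 = 0.3200;  k·ωz = 0.3200·1.4 = 0.4480
ω₁ (FL) = (vx − vy − k·ωz)/r = -0.7480/0.075 = -9.9733
ω₂ (FR) = (vx + vy + k·ωz)/r = 1.0480/0.075 = 13.9733
ω₃ (RL) = (vx + vy − k·ωz)/r = 0.1520/0.075 = 2.0267
ω₄ (RR) = (vx − vy + k·ωz)/r = 0.1480/0.075 = 1.9733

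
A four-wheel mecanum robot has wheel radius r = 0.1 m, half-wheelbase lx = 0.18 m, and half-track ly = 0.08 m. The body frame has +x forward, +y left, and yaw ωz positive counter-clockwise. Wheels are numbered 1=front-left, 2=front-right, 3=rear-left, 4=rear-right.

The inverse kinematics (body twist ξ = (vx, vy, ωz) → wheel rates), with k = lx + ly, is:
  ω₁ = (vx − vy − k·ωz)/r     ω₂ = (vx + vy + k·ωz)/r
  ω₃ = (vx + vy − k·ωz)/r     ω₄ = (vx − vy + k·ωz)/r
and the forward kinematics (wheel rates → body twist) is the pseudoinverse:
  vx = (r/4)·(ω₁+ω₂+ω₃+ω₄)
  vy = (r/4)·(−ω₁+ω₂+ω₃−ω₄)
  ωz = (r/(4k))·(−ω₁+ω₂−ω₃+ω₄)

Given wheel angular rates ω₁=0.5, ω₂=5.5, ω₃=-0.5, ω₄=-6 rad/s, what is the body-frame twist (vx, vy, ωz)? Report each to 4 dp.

k = lx + ly = 0.18 + 0.08 = 0.2600
ω₁+ω₂+ω₃+ω₄ = -0.5000  →  vx = (0.1/4)·-0.5000 = -0.0125
−ω₁+ω₂+ω₃−ω₄ = 10.5000  →  vy = (0.1/4)·10.5000 = 0.2625
−ω₁+ω₂−ω₃+ω₄ = -0.5000  →  ωz = (0.1/1.0400)·-0.5000 = -0.0481

(-0.0125, 0.2625, -0.0481)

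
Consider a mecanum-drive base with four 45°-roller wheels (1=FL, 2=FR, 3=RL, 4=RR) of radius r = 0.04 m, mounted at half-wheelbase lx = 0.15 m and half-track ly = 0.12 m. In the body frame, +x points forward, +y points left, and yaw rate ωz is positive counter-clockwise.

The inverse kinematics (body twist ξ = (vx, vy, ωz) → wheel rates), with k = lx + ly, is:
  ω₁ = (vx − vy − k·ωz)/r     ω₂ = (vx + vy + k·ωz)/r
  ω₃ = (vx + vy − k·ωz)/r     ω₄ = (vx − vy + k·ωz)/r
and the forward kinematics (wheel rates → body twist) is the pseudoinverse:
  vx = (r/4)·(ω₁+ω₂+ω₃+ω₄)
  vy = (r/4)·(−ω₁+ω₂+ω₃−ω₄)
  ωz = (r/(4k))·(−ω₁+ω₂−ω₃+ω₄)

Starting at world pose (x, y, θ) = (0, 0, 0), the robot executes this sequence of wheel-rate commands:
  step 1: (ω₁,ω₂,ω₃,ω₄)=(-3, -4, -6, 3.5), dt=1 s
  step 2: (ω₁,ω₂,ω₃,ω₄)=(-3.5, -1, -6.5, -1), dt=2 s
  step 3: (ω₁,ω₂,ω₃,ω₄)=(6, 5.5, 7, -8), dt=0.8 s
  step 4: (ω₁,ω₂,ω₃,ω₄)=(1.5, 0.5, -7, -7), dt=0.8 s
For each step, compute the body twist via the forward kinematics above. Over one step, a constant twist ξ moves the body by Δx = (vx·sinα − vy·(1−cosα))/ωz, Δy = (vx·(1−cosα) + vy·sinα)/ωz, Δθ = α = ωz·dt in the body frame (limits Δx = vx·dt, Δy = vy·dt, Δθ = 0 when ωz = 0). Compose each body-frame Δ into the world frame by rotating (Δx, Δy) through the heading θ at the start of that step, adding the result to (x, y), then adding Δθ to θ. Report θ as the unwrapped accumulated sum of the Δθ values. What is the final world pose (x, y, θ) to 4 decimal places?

(-0.3278, -0.2080, 0.4185)

step 1: ξ=(vx,vy,ωz)=(-0.0950, -0.1050, 0.3148), dt=1.0 → body Δ=(-0.0770, -0.1181, 0.3148) → world pose (-0.0770, -0.1181, 0.3148)
step 2: ξ=(vx,vy,ωz)=(-0.1200, -0.0300, 0.2963), dt=2.0 → body Δ=(-0.2089, -0.1256, 0.5926) → world pose (-0.2368, -0.3022, 0.9074)
step 3: ξ=(vx,vy,ωz)=(0.1050, 0.1450, -0.5741), dt=0.8 → body Δ=(0.1073, 0.0930, -0.4593) → world pose (-0.2441, -0.1605, 0.4481)
step 4: ξ=(vx,vy,ωz)=(-0.1200, -0.0100, -0.0370), dt=0.8 → body Δ=(-0.0961, -0.0066, -0.0296) → world pose (-0.3278, -0.2080, 0.4185)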